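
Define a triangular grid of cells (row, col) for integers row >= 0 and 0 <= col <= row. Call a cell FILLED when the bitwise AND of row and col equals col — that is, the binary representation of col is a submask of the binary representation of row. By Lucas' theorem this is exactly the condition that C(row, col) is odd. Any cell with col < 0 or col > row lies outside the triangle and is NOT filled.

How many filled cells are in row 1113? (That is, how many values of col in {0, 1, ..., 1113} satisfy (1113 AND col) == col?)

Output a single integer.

1113 in binary = 10001011001
popcount(1113) = number of 1-bits in 10001011001 = 5
A col c satisfies (1113 AND c) == c iff every set bit of c is also set in 1113; each of the 5 set bits of 1113 can independently be on or off in c.
count = 2^5 = 32

Answer: 32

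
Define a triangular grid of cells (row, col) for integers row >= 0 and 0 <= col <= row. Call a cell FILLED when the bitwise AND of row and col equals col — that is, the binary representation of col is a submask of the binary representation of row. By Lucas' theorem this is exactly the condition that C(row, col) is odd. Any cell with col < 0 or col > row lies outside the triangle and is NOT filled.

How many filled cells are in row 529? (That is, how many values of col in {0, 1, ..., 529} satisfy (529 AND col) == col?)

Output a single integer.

529 in binary = 1000010001
popcount(529) = number of 1-bits in 1000010001 = 3
A col c satisfies (529 AND c) == c iff every set bit of c is also set in 529; each of the 3 set bits of 529 can independently be on or off in c.
count = 2^3 = 8

Answer: 8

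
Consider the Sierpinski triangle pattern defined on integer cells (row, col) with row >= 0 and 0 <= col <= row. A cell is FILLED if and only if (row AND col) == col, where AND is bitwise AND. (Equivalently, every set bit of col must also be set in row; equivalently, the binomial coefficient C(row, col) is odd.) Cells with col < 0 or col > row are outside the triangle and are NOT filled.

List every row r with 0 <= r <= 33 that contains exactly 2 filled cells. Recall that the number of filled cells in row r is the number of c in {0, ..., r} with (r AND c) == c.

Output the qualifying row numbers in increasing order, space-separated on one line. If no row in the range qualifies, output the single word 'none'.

Answer: 1 2 4 8 16 32

Derivation:
Row r has 2^popcount(r) filled cells, so we need popcount(r) = log2(2) = 1.
Scan r = 0..33 and keep those with exactly 1 one-bits:
r=0=0 popcount=0 -> skip
r=1=1 popcount=1 -> KEEP
r=2=10 popcount=1 -> KEEP
r=3=11 popcount=2 -> skip
r=4=100 popcount=1 -> KEEP
r=5=101 popcount=2 -> skip
r=6=110 popcount=2 -> skip
r=7=111 popcount=3 -> skip
r=8=1000 popcount=1 -> KEEP
r=9=1001 popcount=2 -> skip
r=10=1010 popcount=2 -> skip
r=11=1011 popcount=3 -> skip
r=12=1100 popcount=2 -> skip
r=13=1101 popcount=3 -> skip
r=14=1110 popcount=3 -> skip
r=15=1111 popcount=4 -> skip
r=16=10000 popcount=1 -> KEEP
r=17=10001 popcount=2 -> skip
r=18=10010 popcount=2 -> skip
r=19=10011 popcount=3 -> skip
r=20=10100 popcount=2 -> skip
r=21=10101 popcount=3 -> skip
r=22=10110 popcount=3 -> skip
r=23=10111 popcount=4 -> skip
r=24=11000 popcount=2 -> skip
r=25=11001 popcount=3 -> skip
r=26=11010 popcount=3 -> skip
r=27=11011 popcount=4 -> skip
r=28=11100 popcount=3 -> skip
r=29=11101 popcount=4 -> skip
r=30=11110 popcount=4 -> skip
r=31=11111 popcount=5 -> skip
r=32=100000 popcount=1 -> KEEP
r=33=100001 popcount=2 -> skip
Kept rows: 1 2 4 8 16 32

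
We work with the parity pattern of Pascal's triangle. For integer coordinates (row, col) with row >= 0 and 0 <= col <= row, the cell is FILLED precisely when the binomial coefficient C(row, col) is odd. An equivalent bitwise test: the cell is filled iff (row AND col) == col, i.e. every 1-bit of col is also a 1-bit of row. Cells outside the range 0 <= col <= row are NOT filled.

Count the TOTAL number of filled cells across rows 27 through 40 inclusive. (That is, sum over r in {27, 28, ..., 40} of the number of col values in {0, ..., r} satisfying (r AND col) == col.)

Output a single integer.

Answer: 146

Derivation:
r27=11011 pc4: +16 =16
r28=11100 pc3: +8 =24
r29=11101 pc4: +16 =40
r30=11110 pc4: +16 =56
r31=11111 pc5: +32 =88
r32=100000 pc1: +2 =90
r33=100001 pc2: +4 =94
r34=100010 pc2: +4 =98
r35=100011 pc3: +8 =106
r36=100100 pc2: +4 =110
r37=100101 pc3: +8 =118
r38=100110 pc3: +8 =126
r39=100111 pc4: +16 =142
r40=101000 pc2: +4 =146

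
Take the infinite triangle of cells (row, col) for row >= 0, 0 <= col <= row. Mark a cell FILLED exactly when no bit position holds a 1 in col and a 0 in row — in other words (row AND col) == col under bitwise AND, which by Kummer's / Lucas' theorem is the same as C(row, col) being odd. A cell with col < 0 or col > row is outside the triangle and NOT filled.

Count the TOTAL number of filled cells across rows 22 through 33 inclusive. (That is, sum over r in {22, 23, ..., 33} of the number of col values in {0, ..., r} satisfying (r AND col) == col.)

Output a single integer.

r22=10110 pc3: +8 =8
r23=10111 pc4: +16 =24
r24=11000 pc2: +4 =28
r25=11001 pc3: +8 =36
r26=11010 pc3: +8 =44
r27=11011 pc4: +16 =60
r28=11100 pc3: +8 =68
r29=11101 pc4: +16 =84
r30=11110 pc4: +16 =100
r31=11111 pc5: +32 =132
r32=100000 pc1: +2 =134
r33=100001 pc2: +4 =138

Answer: 138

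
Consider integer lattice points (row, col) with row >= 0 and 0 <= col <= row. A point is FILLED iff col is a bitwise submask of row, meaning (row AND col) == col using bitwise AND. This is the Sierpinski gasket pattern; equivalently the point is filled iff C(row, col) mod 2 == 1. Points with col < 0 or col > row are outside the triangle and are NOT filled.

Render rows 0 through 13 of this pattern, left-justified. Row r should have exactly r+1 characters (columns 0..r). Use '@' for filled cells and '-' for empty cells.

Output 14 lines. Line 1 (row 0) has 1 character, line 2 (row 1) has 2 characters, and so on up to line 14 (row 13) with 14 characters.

r0=0: @
r1=1: @@
r2=10: @-@
r3=11: @@@@
r4=100: @---@
r5=101: @@--@@
r6=110: @-@-@-@
r7=111: @@@@@@@@
r8=1000: @-------@
r9=1001: @@------@@
r10=1010: @-@-----@-@
r11=1011: @@@@----@@@@
r12=1100: @---@---@---@
r13=1101: @@--@@--@@--@@

Answer: @
@@
@-@
@@@@
@---@
@@--@@
@-@-@-@
@@@@@@@@
@-------@
@@------@@
@-@-----@-@
@@@@----@@@@
@---@---@---@
@@--@@--@@--@@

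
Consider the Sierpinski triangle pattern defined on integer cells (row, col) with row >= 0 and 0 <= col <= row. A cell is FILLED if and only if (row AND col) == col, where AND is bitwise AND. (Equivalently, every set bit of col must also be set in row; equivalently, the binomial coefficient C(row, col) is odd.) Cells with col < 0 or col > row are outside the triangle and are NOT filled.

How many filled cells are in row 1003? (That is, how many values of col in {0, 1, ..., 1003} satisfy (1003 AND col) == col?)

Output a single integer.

Answer: 256

Derivation:
1003 in binary = 1111101011
popcount(1003) = number of 1-bits in 1111101011 = 8
A col c satisfies (1003 AND c) == c iff every set bit of c is also set in 1003; each of the 8 set bits of 1003 can independently be on or off in c.
count = 2^8 = 256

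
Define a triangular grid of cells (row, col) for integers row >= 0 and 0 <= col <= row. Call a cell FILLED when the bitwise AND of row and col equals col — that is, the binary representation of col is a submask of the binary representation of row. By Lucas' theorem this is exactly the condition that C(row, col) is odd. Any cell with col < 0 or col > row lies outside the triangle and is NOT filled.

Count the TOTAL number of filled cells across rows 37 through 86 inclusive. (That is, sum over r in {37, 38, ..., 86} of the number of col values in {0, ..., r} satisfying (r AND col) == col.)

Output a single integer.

Answer: 702

Derivation:
r37=100101 pc3: +8 =8
r38=100110 pc3: +8 =16
r39=100111 pc4: +16 =32
r40=101000 pc2: +4 =36
r41=101001 pc3: +8 =44
r42=101010 pc3: +8 =52
r43=101011 pc4: +16 =68
r44=101100 pc3: +8 =76
r45=101101 pc4: +16 =92
r46=101110 pc4: +16 =108
r47=101111 pc5: +32 =140
r48=110000 pc2: +4 =144
r49=110001 pc3: +8 =152
r50=110010 pc3: +8 =160
r51=110011 pc4: +16 =176
r52=110100 pc3: +8 =184
r53=110101 pc4: +16 =200
r54=110110 pc4: +16 =216
r55=110111 pc5: +32 =248
r56=111000 pc3: +8 =256
r57=111001 pc4: +16 =272
r58=111010 pc4: +16 =288
r59=111011 pc5: +32 =320
r60=111100 pc4: +16 =336
r61=111101 pc5: +32 =368
r62=111110 pc5: +32 =400
r63=111111 pc6: +64 =464
r64=1000000 pc1: +2 =466
r65=1000001 pc2: +4 =470
r66=1000010 pc2: +4 =474
r67=1000011 pc3: +8 =482
r68=1000100 pc2: +4 =486
r69=1000101 pc3: +8 =494
r70=1000110 pc3: +8 =502
r71=1000111 pc4: +16 =518
r72=1001000 pc2: +4 =522
r73=1001001 pc3: +8 =530
r74=1001010 pc3: +8 =538
r75=1001011 pc4: +16 =554
r76=1001100 pc3: +8 =562
r77=1001101 pc4: +16 =578
r78=1001110 pc4: +16 =594
r79=1001111 pc5: +32 =626
r80=1010000 pc2: +4 =630
r81=1010001 pc3: +8 =638
r82=1010010 pc3: +8 =646
r83=1010011 pc4: +16 =662
r84=1010100 pc3: +8 =670
r85=1010101 pc4: +16 =686
r86=1010110 pc4: +16 =702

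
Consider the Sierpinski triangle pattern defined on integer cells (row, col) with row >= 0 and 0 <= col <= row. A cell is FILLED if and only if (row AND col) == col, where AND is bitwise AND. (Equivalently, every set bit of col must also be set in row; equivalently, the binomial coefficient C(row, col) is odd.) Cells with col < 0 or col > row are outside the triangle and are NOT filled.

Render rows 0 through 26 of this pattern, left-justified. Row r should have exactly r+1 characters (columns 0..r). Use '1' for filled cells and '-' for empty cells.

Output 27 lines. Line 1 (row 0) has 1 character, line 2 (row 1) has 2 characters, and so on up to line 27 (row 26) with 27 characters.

Answer: 1
11
1-1
1111
1---1
11--11
1-1-1-1
11111111
1-------1
11------11
1-1-----1-1
1111----1111
1---1---1---1
11--11--11--11
1-1-1-1-1-1-1-1
1111111111111111
1---------------1
11--------------11
1-1-------------1-1
1111------------1111
1---1-----------1---1
11--11----------11--11
1-1-1-1---------1-1-1-1
11111111--------11111111
1-------1-------1-------1
11------11------11------11
1-1-----1-1-----1-1-----1-1

Derivation:
r0=0: 1
r1=1: 11
r2=10: 1-1
r3=11: 1111
r4=100: 1---1
r5=101: 11--11
r6=110: 1-1-1-1
r7=111: 11111111
r8=1000: 1-------1
r9=1001: 11------11
r10=1010: 1-1-----1-1
r11=1011: 1111----1111
r12=1100: 1---1---1---1
r13=1101: 11--11--11--11
r14=1110: 1-1-1-1-1-1-1-1
r15=1111: 1111111111111111
r16=10000: 1---------------1
r17=10001: 11--------------11
r18=10010: 1-1-------------1-1
r19=10011: 1111------------1111
r20=10100: 1---1-----------1---1
r21=10101: 11--11----------11--11
r22=10110: 1-1-1-1---------1-1-1-1
r23=10111: 11111111--------11111111
r24=11000: 1-------1-------1-------1
r25=11001: 11------11------11------11
r26=11010: 1-1-----1-1-----1-1-----1-1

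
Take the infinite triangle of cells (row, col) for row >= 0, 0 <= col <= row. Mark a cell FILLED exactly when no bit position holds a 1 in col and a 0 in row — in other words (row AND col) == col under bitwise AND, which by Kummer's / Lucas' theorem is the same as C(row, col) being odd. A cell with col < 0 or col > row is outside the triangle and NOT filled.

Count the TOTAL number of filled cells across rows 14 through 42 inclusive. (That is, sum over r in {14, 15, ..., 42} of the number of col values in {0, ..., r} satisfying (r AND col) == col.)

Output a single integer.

Answer: 260

Derivation:
r14=1110 pc3: +8 =8
r15=1111 pc4: +16 =24
r16=10000 pc1: +2 =26
r17=10001 pc2: +4 =30
r18=10010 pc2: +4 =34
r19=10011 pc3: +8 =42
r20=10100 pc2: +4 =46
r21=10101 pc3: +8 =54
r22=10110 pc3: +8 =62
r23=10111 pc4: +16 =78
r24=11000 pc2: +4 =82
r25=11001 pc3: +8 =90
r26=11010 pc3: +8 =98
r27=11011 pc4: +16 =114
r28=11100 pc3: +8 =122
r29=11101 pc4: +16 =138
r30=11110 pc4: +16 =154
r31=11111 pc5: +32 =186
r32=100000 pc1: +2 =188
r33=100001 pc2: +4 =192
r34=100010 pc2: +4 =196
r35=100011 pc3: +8 =204
r36=100100 pc2: +4 =208
r37=100101 pc3: +8 =216
r38=100110 pc3: +8 =224
r39=100111 pc4: +16 =240
r40=101000 pc2: +4 =244
r41=101001 pc3: +8 =252
r42=101010 pc3: +8 =260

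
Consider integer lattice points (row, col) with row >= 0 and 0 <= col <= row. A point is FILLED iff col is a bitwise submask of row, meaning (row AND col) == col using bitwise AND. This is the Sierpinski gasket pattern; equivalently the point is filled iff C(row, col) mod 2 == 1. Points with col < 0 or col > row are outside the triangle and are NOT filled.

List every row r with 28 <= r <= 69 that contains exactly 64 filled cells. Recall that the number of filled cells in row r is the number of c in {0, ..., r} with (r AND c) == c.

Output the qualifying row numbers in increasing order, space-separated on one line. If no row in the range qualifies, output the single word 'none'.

Row r has 2^popcount(r) filled cells, so we need popcount(r) = log2(64) = 6.
Scan r = 28..69 and keep those with exactly 6 one-bits:
r=28=11100 popcount=3 -> skip
r=29=11101 popcount=4 -> skip
r=30=11110 popcount=4 -> skip
r=31=11111 popcount=5 -> skip
r=32=100000 popcount=1 -> skip
r=33=100001 popcount=2 -> skip
r=34=100010 popcount=2 -> skip
r=35=100011 popcount=3 -> skip
r=36=100100 popcount=2 -> skip
r=37=100101 popcount=3 -> skip
r=38=100110 popcount=3 -> skip
r=39=100111 popcount=4 -> skip
r=40=101000 popcount=2 -> skip
r=41=101001 popcount=3 -> skip
r=42=101010 popcount=3 -> skip
r=43=101011 popcount=4 -> skip
r=44=101100 popcount=3 -> skip
r=45=101101 popcount=4 -> skip
r=46=101110 popcount=4 -> skip
r=47=101111 popcount=5 -> skip
r=48=110000 popcount=2 -> skip
r=49=110001 popcount=3 -> skip
r=50=110010 popcount=3 -> skip
r=51=110011 popcount=4 -> skip
r=52=110100 popcount=3 -> skip
r=53=110101 popcount=4 -> skip
r=54=110110 popcount=4 -> skip
r=55=110111 popcount=5 -> skip
r=56=111000 popcount=3 -> skip
r=57=111001 popcount=4 -> skip
r=58=111010 popcount=4 -> skip
r=59=111011 popcount=5 -> skip
r=60=111100 popcount=4 -> skip
r=61=111101 popcount=5 -> skip
r=62=111110 popcount=5 -> skip
r=63=111111 popcount=6 -> KEEP
r=64=1000000 popcount=1 -> skip
r=65=1000001 popcount=2 -> skip
r=66=1000010 popcount=2 -> skip
r=67=1000011 popcount=3 -> skip
r=68=1000100 popcount=2 -> skip
r=69=1000101 popcount=3 -> skip
Kept rows: 63

Answer: 63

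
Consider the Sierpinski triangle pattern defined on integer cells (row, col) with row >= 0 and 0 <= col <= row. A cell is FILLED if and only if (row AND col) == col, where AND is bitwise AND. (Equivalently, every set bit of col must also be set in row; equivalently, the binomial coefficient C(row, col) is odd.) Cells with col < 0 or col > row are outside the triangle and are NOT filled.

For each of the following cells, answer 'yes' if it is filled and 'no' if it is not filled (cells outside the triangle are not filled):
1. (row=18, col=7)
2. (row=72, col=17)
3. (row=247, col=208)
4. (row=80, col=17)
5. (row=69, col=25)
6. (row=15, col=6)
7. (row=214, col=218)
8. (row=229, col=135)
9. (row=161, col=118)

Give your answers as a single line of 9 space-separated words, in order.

Answer: no no yes no no yes no no no

Derivation:
(18,7): row=0b10010, col=0b111, row AND col = 0b10 = 2; 2 != 7 -> empty
(72,17): row=0b1001000, col=0b10001, row AND col = 0b0 = 0; 0 != 17 -> empty
(247,208): row=0b11110111, col=0b11010000, row AND col = 0b11010000 = 208; 208 == 208 -> filled
(80,17): row=0b1010000, col=0b10001, row AND col = 0b10000 = 16; 16 != 17 -> empty
(69,25): row=0b1000101, col=0b11001, row AND col = 0b1 = 1; 1 != 25 -> empty
(15,6): row=0b1111, col=0b110, row AND col = 0b110 = 6; 6 == 6 -> filled
(214,218): col outside [0, 214] -> not filled
(229,135): row=0b11100101, col=0b10000111, row AND col = 0b10000101 = 133; 133 != 135 -> empty
(161,118): row=0b10100001, col=0b1110110, row AND col = 0b100000 = 32; 32 != 118 -> empty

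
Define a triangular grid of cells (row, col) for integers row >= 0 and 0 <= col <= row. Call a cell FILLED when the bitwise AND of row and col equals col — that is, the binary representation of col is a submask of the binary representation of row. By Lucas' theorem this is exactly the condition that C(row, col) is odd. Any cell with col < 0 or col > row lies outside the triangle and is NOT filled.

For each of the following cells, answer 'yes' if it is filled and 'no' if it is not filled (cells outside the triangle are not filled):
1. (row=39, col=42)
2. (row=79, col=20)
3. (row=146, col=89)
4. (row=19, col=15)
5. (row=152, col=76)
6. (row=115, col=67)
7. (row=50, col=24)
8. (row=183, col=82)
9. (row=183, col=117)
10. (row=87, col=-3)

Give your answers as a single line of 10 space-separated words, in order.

(39,42): col outside [0, 39] -> not filled
(79,20): row=0b1001111, col=0b10100, row AND col = 0b100 = 4; 4 != 20 -> empty
(146,89): row=0b10010010, col=0b1011001, row AND col = 0b10000 = 16; 16 != 89 -> empty
(19,15): row=0b10011, col=0b1111, row AND col = 0b11 = 3; 3 != 15 -> empty
(152,76): row=0b10011000, col=0b1001100, row AND col = 0b1000 = 8; 8 != 76 -> empty
(115,67): row=0b1110011, col=0b1000011, row AND col = 0b1000011 = 67; 67 == 67 -> filled
(50,24): row=0b110010, col=0b11000, row AND col = 0b10000 = 16; 16 != 24 -> empty
(183,82): row=0b10110111, col=0b1010010, row AND col = 0b10010 = 18; 18 != 82 -> empty
(183,117): row=0b10110111, col=0b1110101, row AND col = 0b110101 = 53; 53 != 117 -> empty
(87,-3): col outside [0, 87] -> not filled

Answer: no no no no no yes no no no no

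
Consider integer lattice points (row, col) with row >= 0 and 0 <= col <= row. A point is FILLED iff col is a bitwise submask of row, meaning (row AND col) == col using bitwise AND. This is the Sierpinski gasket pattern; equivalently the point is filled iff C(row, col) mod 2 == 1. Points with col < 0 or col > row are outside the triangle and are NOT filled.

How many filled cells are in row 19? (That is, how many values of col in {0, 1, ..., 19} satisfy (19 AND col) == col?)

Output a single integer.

Answer: 8

Derivation:
19 in binary = 10011
popcount(19) = number of 1-bits in 10011 = 3
A col c satisfies (19 AND c) == c iff every set bit of c is also set in 19; each of the 3 set bits of 19 can independently be on or off in c.
count = 2^3 = 8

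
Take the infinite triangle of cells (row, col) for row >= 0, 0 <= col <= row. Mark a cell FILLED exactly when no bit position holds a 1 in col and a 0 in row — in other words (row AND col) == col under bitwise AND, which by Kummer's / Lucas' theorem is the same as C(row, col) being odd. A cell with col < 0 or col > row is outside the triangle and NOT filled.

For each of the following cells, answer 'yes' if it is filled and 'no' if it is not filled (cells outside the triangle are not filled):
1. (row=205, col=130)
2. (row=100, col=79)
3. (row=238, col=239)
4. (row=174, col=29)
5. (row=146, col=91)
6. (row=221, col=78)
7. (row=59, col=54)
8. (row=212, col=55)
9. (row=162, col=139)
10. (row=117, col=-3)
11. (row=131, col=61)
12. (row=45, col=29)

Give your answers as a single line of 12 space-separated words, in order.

Answer: no no no no no no no no no no no no

Derivation:
(205,130): row=0b11001101, col=0b10000010, row AND col = 0b10000000 = 128; 128 != 130 -> empty
(100,79): row=0b1100100, col=0b1001111, row AND col = 0b1000100 = 68; 68 != 79 -> empty
(238,239): col outside [0, 238] -> not filled
(174,29): row=0b10101110, col=0b11101, row AND col = 0b1100 = 12; 12 != 29 -> empty
(146,91): row=0b10010010, col=0b1011011, row AND col = 0b10010 = 18; 18 != 91 -> empty
(221,78): row=0b11011101, col=0b1001110, row AND col = 0b1001100 = 76; 76 != 78 -> empty
(59,54): row=0b111011, col=0b110110, row AND col = 0b110010 = 50; 50 != 54 -> empty
(212,55): row=0b11010100, col=0b110111, row AND col = 0b10100 = 20; 20 != 55 -> empty
(162,139): row=0b10100010, col=0b10001011, row AND col = 0b10000010 = 130; 130 != 139 -> empty
(117,-3): col outside [0, 117] -> not filled
(131,61): row=0b10000011, col=0b111101, row AND col = 0b1 = 1; 1 != 61 -> empty
(45,29): row=0b101101, col=0b11101, row AND col = 0b1101 = 13; 13 != 29 -> empty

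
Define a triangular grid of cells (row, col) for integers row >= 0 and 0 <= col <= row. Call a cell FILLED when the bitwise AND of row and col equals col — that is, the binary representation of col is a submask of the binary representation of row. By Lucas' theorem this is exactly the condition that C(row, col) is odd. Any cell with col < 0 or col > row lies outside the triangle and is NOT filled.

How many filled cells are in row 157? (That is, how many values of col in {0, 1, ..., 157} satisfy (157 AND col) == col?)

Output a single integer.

157 in binary = 10011101
popcount(157) = number of 1-bits in 10011101 = 5
A col c satisfies (157 AND c) == c iff every set bit of c is also set in 157; each of the 5 set bits of 157 can independently be on or off in c.
count = 2^5 = 32

Answer: 32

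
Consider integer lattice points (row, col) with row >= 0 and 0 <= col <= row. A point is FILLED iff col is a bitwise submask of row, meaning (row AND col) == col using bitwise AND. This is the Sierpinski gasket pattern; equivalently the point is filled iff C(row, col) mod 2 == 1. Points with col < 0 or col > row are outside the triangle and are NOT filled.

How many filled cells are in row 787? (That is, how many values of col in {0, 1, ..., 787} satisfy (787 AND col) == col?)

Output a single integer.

787 in binary = 1100010011
popcount(787) = number of 1-bits in 1100010011 = 5
A col c satisfies (787 AND c) == c iff every set bit of c is also set in 787; each of the 5 set bits of 787 can independently be on or off in c.
count = 2^5 = 32

Answer: 32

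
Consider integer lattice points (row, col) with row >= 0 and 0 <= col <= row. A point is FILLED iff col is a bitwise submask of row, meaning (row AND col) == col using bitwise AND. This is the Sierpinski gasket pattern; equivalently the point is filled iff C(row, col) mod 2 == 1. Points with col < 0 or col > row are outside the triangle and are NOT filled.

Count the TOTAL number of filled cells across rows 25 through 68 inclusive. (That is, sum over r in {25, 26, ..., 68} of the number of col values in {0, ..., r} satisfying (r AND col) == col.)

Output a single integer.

Answer: 612

Derivation:
r25=11001 pc3: +8 =8
r26=11010 pc3: +8 =16
r27=11011 pc4: +16 =32
r28=11100 pc3: +8 =40
r29=11101 pc4: +16 =56
r30=11110 pc4: +16 =72
r31=11111 pc5: +32 =104
r32=100000 pc1: +2 =106
r33=100001 pc2: +4 =110
r34=100010 pc2: +4 =114
r35=100011 pc3: +8 =122
r36=100100 pc2: +4 =126
r37=100101 pc3: +8 =134
r38=100110 pc3: +8 =142
r39=100111 pc4: +16 =158
r40=101000 pc2: +4 =162
r41=101001 pc3: +8 =170
r42=101010 pc3: +8 =178
r43=101011 pc4: +16 =194
r44=101100 pc3: +8 =202
r45=101101 pc4: +16 =218
r46=101110 pc4: +16 =234
r47=101111 pc5: +32 =266
r48=110000 pc2: +4 =270
r49=110001 pc3: +8 =278
r50=110010 pc3: +8 =286
r51=110011 pc4: +16 =302
r52=110100 pc3: +8 =310
r53=110101 pc4: +16 =326
r54=110110 pc4: +16 =342
r55=110111 pc5: +32 =374
r56=111000 pc3: +8 =382
r57=111001 pc4: +16 =398
r58=111010 pc4: +16 =414
r59=111011 pc5: +32 =446
r60=111100 pc4: +16 =462
r61=111101 pc5: +32 =494
r62=111110 pc5: +32 =526
r63=111111 pc6: +64 =590
r64=1000000 pc1: +2 =592
r65=1000001 pc2: +4 =596
r66=1000010 pc2: +4 =600
r67=1000011 pc3: +8 =608
r68=1000100 pc2: +4 =612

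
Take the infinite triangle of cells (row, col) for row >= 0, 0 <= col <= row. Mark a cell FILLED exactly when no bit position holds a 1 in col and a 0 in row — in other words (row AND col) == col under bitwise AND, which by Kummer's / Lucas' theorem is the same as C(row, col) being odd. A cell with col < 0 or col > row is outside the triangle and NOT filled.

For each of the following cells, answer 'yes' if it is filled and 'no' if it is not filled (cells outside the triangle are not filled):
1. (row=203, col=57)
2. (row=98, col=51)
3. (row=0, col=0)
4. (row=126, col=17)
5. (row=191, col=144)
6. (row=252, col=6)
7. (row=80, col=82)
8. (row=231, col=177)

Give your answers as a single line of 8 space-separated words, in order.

Answer: no no yes no yes no no no

Derivation:
(203,57): row=0b11001011, col=0b111001, row AND col = 0b1001 = 9; 9 != 57 -> empty
(98,51): row=0b1100010, col=0b110011, row AND col = 0b100010 = 34; 34 != 51 -> empty
(0,0): row=0b0, col=0b0, row AND col = 0b0 = 0; 0 == 0 -> filled
(126,17): row=0b1111110, col=0b10001, row AND col = 0b10000 = 16; 16 != 17 -> empty
(191,144): row=0b10111111, col=0b10010000, row AND col = 0b10010000 = 144; 144 == 144 -> filled
(252,6): row=0b11111100, col=0b110, row AND col = 0b100 = 4; 4 != 6 -> empty
(80,82): col outside [0, 80] -> not filled
(231,177): row=0b11100111, col=0b10110001, row AND col = 0b10100001 = 161; 161 != 177 -> empty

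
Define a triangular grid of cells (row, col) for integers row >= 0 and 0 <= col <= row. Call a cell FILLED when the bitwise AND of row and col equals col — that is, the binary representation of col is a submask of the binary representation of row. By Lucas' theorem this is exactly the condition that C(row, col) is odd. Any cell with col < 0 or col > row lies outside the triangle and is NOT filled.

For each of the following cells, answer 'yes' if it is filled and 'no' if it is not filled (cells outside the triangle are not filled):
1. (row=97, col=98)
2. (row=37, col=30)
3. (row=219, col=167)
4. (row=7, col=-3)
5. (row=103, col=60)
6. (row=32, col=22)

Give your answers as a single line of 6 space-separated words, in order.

(97,98): col outside [0, 97] -> not filled
(37,30): row=0b100101, col=0b11110, row AND col = 0b100 = 4; 4 != 30 -> empty
(219,167): row=0b11011011, col=0b10100111, row AND col = 0b10000011 = 131; 131 != 167 -> empty
(7,-3): col outside [0, 7] -> not filled
(103,60): row=0b1100111, col=0b111100, row AND col = 0b100100 = 36; 36 != 60 -> empty
(32,22): row=0b100000, col=0b10110, row AND col = 0b0 = 0; 0 != 22 -> empty

Answer: no no no no no no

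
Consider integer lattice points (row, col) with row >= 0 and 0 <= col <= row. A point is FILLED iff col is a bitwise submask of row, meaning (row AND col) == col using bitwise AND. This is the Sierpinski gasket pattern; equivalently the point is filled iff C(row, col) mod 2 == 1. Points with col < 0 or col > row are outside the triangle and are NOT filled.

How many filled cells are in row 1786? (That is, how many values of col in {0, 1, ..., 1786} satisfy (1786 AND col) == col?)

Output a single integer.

1786 in binary = 11011111010
popcount(1786) = number of 1-bits in 11011111010 = 8
A col c satisfies (1786 AND c) == c iff every set bit of c is also set in 1786; each of the 8 set bits of 1786 can independently be on or off in c.
count = 2^8 = 256

Answer: 256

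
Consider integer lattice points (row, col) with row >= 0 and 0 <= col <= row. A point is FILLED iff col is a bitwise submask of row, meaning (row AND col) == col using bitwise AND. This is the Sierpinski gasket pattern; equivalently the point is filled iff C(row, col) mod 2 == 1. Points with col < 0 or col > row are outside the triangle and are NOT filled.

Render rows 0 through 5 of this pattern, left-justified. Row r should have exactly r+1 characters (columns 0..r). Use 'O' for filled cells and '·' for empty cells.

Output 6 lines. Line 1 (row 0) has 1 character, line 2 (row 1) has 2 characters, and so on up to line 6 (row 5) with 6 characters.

r0=0: O
r1=1: OO
r2=10: O·O
r3=11: OOOO
r4=100: O···O
r5=101: OO··OO

Answer: O
OO
O·O
OOOO
O···O
OO··OO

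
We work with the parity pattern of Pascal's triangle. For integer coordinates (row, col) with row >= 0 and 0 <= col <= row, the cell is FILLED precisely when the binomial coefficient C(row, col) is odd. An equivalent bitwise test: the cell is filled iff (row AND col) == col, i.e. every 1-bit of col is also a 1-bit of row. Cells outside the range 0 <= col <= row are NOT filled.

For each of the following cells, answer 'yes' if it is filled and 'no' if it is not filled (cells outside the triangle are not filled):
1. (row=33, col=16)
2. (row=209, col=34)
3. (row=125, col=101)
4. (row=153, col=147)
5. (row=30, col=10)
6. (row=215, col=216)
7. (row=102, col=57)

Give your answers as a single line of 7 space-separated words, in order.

(33,16): row=0b100001, col=0b10000, row AND col = 0b0 = 0; 0 != 16 -> empty
(209,34): row=0b11010001, col=0b100010, row AND col = 0b0 = 0; 0 != 34 -> empty
(125,101): row=0b1111101, col=0b1100101, row AND col = 0b1100101 = 101; 101 == 101 -> filled
(153,147): row=0b10011001, col=0b10010011, row AND col = 0b10010001 = 145; 145 != 147 -> empty
(30,10): row=0b11110, col=0b1010, row AND col = 0b1010 = 10; 10 == 10 -> filled
(215,216): col outside [0, 215] -> not filled
(102,57): row=0b1100110, col=0b111001, row AND col = 0b100000 = 32; 32 != 57 -> empty

Answer: no no yes no yes no no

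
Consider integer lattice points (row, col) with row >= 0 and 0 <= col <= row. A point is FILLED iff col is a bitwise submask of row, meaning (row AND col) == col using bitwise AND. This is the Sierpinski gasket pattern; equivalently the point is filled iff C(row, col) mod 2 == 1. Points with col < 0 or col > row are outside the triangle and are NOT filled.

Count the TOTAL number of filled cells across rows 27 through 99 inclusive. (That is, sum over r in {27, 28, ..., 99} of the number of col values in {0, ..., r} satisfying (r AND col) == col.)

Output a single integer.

Answer: 1096

Derivation:
r27=11011 pc4: +16 =16
r28=11100 pc3: +8 =24
r29=11101 pc4: +16 =40
r30=11110 pc4: +16 =56
r31=11111 pc5: +32 =88
r32=100000 pc1: +2 =90
r33=100001 pc2: +4 =94
r34=100010 pc2: +4 =98
r35=100011 pc3: +8 =106
r36=100100 pc2: +4 =110
r37=100101 pc3: +8 =118
r38=100110 pc3: +8 =126
r39=100111 pc4: +16 =142
r40=101000 pc2: +4 =146
r41=101001 pc3: +8 =154
r42=101010 pc3: +8 =162
r43=101011 pc4: +16 =178
r44=101100 pc3: +8 =186
r45=101101 pc4: +16 =202
r46=101110 pc4: +16 =218
r47=101111 pc5: +32 =250
r48=110000 pc2: +4 =254
r49=110001 pc3: +8 =262
r50=110010 pc3: +8 =270
r51=110011 pc4: +16 =286
r52=110100 pc3: +8 =294
r53=110101 pc4: +16 =310
r54=110110 pc4: +16 =326
r55=110111 pc5: +32 =358
r56=111000 pc3: +8 =366
r57=111001 pc4: +16 =382
r58=111010 pc4: +16 =398
r59=111011 pc5: +32 =430
r60=111100 pc4: +16 =446
r61=111101 pc5: +32 =478
r62=111110 pc5: +32 =510
r63=111111 pc6: +64 =574
r64=1000000 pc1: +2 =576
r65=1000001 pc2: +4 =580
r66=1000010 pc2: +4 =584
r67=1000011 pc3: +8 =592
r68=1000100 pc2: +4 =596
r69=1000101 pc3: +8 =604
r70=1000110 pc3: +8 =612
r71=1000111 pc4: +16 =628
r72=1001000 pc2: +4 =632
r73=1001001 pc3: +8 =640
r74=1001010 pc3: +8 =648
r75=1001011 pc4: +16 =664
r76=1001100 pc3: +8 =672
r77=1001101 pc4: +16 =688
r78=1001110 pc4: +16 =704
r79=1001111 pc5: +32 =736
r80=1010000 pc2: +4 =740
r81=1010001 pc3: +8 =748
r82=1010010 pc3: +8 =756
r83=1010011 pc4: +16 =772
r84=1010100 pc3: +8 =780
r85=1010101 pc4: +16 =796
r86=1010110 pc4: +16 =812
r87=1010111 pc5: +32 =844
r88=1011000 pc3: +8 =852
r89=1011001 pc4: +16 =868
r90=1011010 pc4: +16 =884
r91=1011011 pc5: +32 =916
r92=1011100 pc4: +16 =932
r93=1011101 pc5: +32 =964
r94=1011110 pc5: +32 =996
r95=1011111 pc6: +64 =1060
r96=1100000 pc2: +4 =1064
r97=1100001 pc3: +8 =1072
r98=1100010 pc3: +8 =1080
r99=1100011 pc4: +16 =1096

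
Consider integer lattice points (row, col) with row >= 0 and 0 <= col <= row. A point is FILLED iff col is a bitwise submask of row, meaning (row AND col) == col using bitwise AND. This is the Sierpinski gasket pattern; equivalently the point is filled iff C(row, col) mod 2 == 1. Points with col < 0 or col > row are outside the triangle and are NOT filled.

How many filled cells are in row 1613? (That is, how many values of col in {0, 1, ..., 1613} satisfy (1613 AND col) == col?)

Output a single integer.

Answer: 64

Derivation:
1613 in binary = 11001001101
popcount(1613) = number of 1-bits in 11001001101 = 6
A col c satisfies (1613 AND c) == c iff every set bit of c is also set in 1613; each of the 6 set bits of 1613 can independently be on or off in c.
count = 2^6 = 64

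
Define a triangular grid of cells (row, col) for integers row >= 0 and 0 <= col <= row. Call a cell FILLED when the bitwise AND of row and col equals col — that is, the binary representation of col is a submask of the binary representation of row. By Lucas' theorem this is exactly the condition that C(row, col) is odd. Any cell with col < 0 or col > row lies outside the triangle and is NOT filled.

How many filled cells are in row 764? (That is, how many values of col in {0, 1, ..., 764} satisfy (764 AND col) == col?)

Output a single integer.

Answer: 128

Derivation:
764 in binary = 1011111100
popcount(764) = number of 1-bits in 1011111100 = 7
A col c satisfies (764 AND c) == c iff every set bit of c is also set in 764; each of the 7 set bits of 764 can independently be on or off in c.
count = 2^7 = 128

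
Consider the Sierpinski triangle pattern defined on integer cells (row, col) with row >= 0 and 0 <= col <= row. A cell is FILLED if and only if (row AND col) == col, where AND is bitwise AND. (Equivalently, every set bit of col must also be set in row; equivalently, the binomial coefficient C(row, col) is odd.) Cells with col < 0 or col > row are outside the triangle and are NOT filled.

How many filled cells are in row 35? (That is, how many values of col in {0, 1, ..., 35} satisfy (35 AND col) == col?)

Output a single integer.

Answer: 8

Derivation:
35 in binary = 100011
popcount(35) = number of 1-bits in 100011 = 3
A col c satisfies (35 AND c) == c iff every set bit of c is also set in 35; each of the 3 set bits of 35 can independently be on or off in c.
count = 2^3 = 8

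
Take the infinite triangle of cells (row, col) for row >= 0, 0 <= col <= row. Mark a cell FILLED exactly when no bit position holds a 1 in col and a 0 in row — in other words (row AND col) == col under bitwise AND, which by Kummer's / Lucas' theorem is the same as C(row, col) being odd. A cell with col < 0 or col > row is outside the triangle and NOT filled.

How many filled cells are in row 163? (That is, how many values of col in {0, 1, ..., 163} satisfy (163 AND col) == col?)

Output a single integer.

Answer: 16

Derivation:
163 in binary = 10100011
popcount(163) = number of 1-bits in 10100011 = 4
A col c satisfies (163 AND c) == c iff every set bit of c is also set in 163; each of the 4 set bits of 163 can independently be on or off in c.
count = 2^4 = 16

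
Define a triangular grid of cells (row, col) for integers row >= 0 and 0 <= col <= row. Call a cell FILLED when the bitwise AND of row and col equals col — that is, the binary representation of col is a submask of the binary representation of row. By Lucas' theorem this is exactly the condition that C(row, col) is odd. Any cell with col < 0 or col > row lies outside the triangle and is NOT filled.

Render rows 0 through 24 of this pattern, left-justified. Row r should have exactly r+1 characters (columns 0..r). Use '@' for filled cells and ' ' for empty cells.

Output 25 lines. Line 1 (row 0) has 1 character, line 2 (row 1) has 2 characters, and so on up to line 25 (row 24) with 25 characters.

Answer: @
@@
@ @
@@@@
@   @
@@  @@
@ @ @ @
@@@@@@@@
@       @
@@      @@
@ @     @ @
@@@@    @@@@
@   @   @   @
@@  @@  @@  @@
@ @ @ @ @ @ @ @
@@@@@@@@@@@@@@@@
@               @
@@              @@
@ @             @ @
@@@@            @@@@
@   @           @   @
@@  @@          @@  @@
@ @ @ @         @ @ @ @
@@@@@@@@        @@@@@@@@
@       @       @       @

Derivation:
r0=0: @
r1=1: @@
r2=10: @ @
r3=11: @@@@
r4=100: @   @
r5=101: @@  @@
r6=110: @ @ @ @
r7=111: @@@@@@@@
r8=1000: @       @
r9=1001: @@      @@
r10=1010: @ @     @ @
r11=1011: @@@@    @@@@
r12=1100: @   @   @   @
r13=1101: @@  @@  @@  @@
r14=1110: @ @ @ @ @ @ @ @
r15=1111: @@@@@@@@@@@@@@@@
r16=10000: @               @
r17=10001: @@              @@
r18=10010: @ @             @ @
r19=10011: @@@@            @@@@
r20=10100: @   @           @   @
r21=10101: @@  @@          @@  @@
r22=10110: @ @ @ @         @ @ @ @
r23=10111: @@@@@@@@        @@@@@@@@
r24=11000: @       @       @       @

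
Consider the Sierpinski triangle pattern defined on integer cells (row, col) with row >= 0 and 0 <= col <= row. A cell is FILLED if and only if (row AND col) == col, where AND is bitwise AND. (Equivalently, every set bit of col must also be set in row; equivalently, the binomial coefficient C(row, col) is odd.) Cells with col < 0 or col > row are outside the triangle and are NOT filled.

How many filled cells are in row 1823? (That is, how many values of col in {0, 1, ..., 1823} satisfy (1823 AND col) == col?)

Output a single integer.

1823 in binary = 11100011111
popcount(1823) = number of 1-bits in 11100011111 = 8
A col c satisfies (1823 AND c) == c iff every set bit of c is also set in 1823; each of the 8 set bits of 1823 can independently be on or off in c.
count = 2^8 = 256

Answer: 256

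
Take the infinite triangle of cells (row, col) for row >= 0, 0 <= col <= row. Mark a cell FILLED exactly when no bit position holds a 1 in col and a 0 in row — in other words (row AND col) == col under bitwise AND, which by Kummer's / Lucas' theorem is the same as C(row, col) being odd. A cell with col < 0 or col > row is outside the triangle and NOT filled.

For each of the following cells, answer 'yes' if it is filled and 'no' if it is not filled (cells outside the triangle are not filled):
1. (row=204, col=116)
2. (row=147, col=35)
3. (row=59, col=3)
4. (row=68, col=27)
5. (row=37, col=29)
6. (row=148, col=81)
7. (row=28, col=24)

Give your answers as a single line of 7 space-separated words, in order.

Answer: no no yes no no no yes

Derivation:
(204,116): row=0b11001100, col=0b1110100, row AND col = 0b1000100 = 68; 68 != 116 -> empty
(147,35): row=0b10010011, col=0b100011, row AND col = 0b11 = 3; 3 != 35 -> empty
(59,3): row=0b111011, col=0b11, row AND col = 0b11 = 3; 3 == 3 -> filled
(68,27): row=0b1000100, col=0b11011, row AND col = 0b0 = 0; 0 != 27 -> empty
(37,29): row=0b100101, col=0b11101, row AND col = 0b101 = 5; 5 != 29 -> empty
(148,81): row=0b10010100, col=0b1010001, row AND col = 0b10000 = 16; 16 != 81 -> empty
(28,24): row=0b11100, col=0b11000, row AND col = 0b11000 = 24; 24 == 24 -> filled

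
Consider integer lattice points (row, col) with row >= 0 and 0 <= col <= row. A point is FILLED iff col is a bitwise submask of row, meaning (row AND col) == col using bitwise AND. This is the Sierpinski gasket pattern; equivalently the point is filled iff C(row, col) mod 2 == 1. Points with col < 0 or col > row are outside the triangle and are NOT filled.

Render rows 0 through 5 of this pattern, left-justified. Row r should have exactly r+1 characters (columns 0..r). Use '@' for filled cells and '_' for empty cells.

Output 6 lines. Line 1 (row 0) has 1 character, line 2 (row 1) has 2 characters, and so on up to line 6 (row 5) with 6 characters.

r0=0: @
r1=1: @@
r2=10: @_@
r3=11: @@@@
r4=100: @___@
r5=101: @@__@@

Answer: @
@@
@_@
@@@@
@___@
@@__@@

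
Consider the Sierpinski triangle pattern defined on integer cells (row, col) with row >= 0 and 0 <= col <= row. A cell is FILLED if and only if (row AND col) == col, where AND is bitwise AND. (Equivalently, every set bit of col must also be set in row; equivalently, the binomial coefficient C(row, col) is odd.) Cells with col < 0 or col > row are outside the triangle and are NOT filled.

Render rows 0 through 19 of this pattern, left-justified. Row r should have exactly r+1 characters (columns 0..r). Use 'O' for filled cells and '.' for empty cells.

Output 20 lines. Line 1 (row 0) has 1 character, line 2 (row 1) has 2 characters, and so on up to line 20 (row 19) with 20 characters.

Answer: O
OO
O.O
OOOO
O...O
OO..OO
O.O.O.O
OOOOOOOO
O.......O
OO......OO
O.O.....O.O
OOOO....OOOO
O...O...O...O
OO..OO..OO..OO
O.O.O.O.O.O.O.O
OOOOOOOOOOOOOOOO
O...............O
OO..............OO
O.O.............O.O
OOOO............OOOO

Derivation:
r0=0: O
r1=1: OO
r2=10: O.O
r3=11: OOOO
r4=100: O...O
r5=101: OO..OO
r6=110: O.O.O.O
r7=111: OOOOOOOO
r8=1000: O.......O
r9=1001: OO......OO
r10=1010: O.O.....O.O
r11=1011: OOOO....OOOO
r12=1100: O...O...O...O
r13=1101: OO..OO..OO..OO
r14=1110: O.O.O.O.O.O.O.O
r15=1111: OOOOOOOOOOOOOOOO
r16=10000: O...............O
r17=10001: OO..............OO
r18=10010: O.O.............O.O
r19=10011: OOOO............OOOO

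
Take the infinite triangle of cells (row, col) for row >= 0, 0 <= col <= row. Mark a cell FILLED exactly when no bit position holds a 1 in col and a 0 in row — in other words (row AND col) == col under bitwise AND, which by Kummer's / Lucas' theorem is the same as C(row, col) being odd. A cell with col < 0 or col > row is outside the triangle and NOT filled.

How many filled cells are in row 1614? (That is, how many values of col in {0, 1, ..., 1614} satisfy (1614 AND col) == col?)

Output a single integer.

1614 in binary = 11001001110
popcount(1614) = number of 1-bits in 11001001110 = 6
A col c satisfies (1614 AND c) == c iff every set bit of c is also set in 1614; each of the 6 set bits of 1614 can independently be on or off in c.
count = 2^6 = 64

Answer: 64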